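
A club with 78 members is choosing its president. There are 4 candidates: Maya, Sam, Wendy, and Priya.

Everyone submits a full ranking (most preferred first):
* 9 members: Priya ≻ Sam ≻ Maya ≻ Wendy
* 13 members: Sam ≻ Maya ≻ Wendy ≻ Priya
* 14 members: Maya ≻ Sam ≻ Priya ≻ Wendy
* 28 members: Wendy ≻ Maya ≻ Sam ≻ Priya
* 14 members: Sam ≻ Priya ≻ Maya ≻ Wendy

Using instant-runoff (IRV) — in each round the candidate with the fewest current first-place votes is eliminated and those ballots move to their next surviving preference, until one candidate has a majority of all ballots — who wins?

Sam

Round 1: Maya 14, Sam 27, Wendy 28, Priya 9. Priya eliminated.
Round 2: Maya 14, Sam 36, Wendy 28. Maya eliminated.
Round 3: Sam 50, Wendy 28. Sam has a majority (≥40).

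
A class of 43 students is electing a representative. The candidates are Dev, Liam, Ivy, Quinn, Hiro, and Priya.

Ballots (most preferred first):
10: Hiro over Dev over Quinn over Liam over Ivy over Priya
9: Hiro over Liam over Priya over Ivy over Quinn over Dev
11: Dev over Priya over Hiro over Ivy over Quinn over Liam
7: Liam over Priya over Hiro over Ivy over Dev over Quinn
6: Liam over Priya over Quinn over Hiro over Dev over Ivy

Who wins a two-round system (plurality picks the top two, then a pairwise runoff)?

Hiro

Round 1 first-place votes: Dev 11, Liam 13, Ivy 0, Quinn 0, Hiro 19, Priya 0. Hiro and Liam advance.
Runoff: Hiro is ranked above Liam on 30 ballots, Liam above Hiro on 13.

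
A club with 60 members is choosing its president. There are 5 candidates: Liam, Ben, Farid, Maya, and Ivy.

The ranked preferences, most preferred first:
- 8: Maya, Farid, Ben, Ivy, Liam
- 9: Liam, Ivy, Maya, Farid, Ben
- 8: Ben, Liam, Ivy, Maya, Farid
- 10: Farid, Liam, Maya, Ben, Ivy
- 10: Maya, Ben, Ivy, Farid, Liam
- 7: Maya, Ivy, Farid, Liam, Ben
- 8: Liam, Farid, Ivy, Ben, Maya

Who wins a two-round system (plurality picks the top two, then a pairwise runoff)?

Round 1 first-place votes: Liam 17, Ben 8, Farid 10, Maya 25, Ivy 0. Maya and Liam advance.
Runoff: Maya is ranked above Liam on 25 ballots, Liam above Maya on 35.

Liam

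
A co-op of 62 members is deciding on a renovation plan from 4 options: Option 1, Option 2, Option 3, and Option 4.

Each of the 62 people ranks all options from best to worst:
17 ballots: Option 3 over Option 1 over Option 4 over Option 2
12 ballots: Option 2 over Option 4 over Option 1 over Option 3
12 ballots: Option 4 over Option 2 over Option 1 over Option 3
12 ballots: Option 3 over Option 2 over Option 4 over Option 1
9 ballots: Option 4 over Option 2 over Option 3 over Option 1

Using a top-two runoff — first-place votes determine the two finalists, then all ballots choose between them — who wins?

Option 4

Round 1 first-place votes: Option 1 0, Option 2 12, Option 3 29, Option 4 21. Option 3 and Option 4 advance.
Runoff: Option 3 is ranked above Option 4 on 29 ballots, Option 4 above Option 3 on 33.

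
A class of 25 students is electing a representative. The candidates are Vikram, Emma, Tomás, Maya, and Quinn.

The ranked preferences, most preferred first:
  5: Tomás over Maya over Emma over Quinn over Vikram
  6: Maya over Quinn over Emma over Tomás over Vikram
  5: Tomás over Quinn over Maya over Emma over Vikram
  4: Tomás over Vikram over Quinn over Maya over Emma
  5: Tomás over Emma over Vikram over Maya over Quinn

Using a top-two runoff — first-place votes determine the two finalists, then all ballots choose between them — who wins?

Round 1 first-place votes: Vikram 0, Emma 0, Tomás 19, Maya 6, Quinn 0. Tomás and Maya advance.
Runoff: Tomás is ranked above Maya on 19 ballots, Maya above Tomás on 6.

Tomás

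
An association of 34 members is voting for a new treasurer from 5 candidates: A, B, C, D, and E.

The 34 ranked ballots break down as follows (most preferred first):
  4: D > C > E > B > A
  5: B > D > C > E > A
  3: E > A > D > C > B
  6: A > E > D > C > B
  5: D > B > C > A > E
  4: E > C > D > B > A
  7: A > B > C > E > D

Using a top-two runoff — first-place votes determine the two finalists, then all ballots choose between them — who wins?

Round 1 first-place votes: A 13, B 5, C 0, D 9, E 7. A and D advance.
Runoff: A is ranked above D on 16 ballots, D above A on 18.

D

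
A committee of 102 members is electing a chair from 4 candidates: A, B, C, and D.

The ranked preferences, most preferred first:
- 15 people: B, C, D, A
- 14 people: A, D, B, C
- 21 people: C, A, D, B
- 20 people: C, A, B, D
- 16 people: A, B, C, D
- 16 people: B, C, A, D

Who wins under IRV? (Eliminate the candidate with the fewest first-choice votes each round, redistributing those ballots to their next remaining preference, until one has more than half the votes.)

B

Round 1: A 30, B 31, C 41, D 0. D eliminated.
Round 2: A 30, B 31, C 41. A eliminated.
Round 3: B 61, C 41. B has a majority (≥52).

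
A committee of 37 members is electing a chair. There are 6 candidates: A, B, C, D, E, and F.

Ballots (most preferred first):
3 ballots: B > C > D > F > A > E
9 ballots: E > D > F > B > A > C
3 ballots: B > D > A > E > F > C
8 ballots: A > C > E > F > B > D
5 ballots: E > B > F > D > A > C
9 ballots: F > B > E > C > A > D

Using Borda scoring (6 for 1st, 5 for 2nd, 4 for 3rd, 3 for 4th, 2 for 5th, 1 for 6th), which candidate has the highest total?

E

A: 3×2 + 9×2 + 3×4 + 8×6 + 5×2 + 9×2 = 112
B: 3×6 + 9×3 + 3×6 + 8×2 + 5×5 + 9×5 = 149
C: 3×5 + 9×1 + 3×1 + 8×5 + 5×1 + 9×3 = 99
D: 3×4 + 9×5 + 3×5 + 8×1 + 5×3 + 9×1 = 104
E: 3×1 + 9×6 + 3×3 + 8×4 + 5×6 + 9×4 = 164
F: 3×3 + 9×4 + 3×2 + 8×3 + 5×4 + 9×6 = 149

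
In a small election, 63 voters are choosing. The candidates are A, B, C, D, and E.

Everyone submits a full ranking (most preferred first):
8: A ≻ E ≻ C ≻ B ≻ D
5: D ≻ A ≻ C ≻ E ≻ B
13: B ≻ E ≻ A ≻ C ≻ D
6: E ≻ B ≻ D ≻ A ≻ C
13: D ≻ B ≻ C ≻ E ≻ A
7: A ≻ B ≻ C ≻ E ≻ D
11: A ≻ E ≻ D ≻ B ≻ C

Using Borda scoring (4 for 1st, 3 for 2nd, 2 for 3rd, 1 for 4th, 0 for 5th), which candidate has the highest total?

A

A: 8×4 + 5×3 + 13×2 + 6×1 + 13×0 + 7×4 + 11×4 = 151
B: 8×1 + 5×0 + 13×4 + 6×3 + 13×3 + 7×3 + 11×1 = 149
C: 8×2 + 5×2 + 13×1 + 6×0 + 13×2 + 7×2 + 11×0 = 79
D: 8×0 + 5×4 + 13×0 + 6×2 + 13×4 + 7×0 + 11×2 = 106
E: 8×3 + 5×1 + 13×3 + 6×4 + 13×1 + 7×1 + 11×3 = 145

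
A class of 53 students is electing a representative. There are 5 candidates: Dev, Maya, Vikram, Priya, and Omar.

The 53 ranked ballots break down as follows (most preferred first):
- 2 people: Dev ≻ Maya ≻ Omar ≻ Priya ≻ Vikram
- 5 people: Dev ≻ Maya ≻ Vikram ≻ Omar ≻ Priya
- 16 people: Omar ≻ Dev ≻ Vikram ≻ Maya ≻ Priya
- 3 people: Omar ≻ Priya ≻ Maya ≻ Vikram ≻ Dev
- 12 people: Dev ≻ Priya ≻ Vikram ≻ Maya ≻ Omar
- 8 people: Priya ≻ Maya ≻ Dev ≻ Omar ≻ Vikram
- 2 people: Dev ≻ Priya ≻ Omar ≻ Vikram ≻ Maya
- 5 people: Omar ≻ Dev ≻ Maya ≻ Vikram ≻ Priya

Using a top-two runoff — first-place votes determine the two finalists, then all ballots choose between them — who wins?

Dev

Round 1 first-place votes: Dev 21, Maya 0, Vikram 0, Priya 8, Omar 24. Omar and Dev advance.
Runoff: Omar is ranked above Dev on 24 ballots, Dev above Omar on 29.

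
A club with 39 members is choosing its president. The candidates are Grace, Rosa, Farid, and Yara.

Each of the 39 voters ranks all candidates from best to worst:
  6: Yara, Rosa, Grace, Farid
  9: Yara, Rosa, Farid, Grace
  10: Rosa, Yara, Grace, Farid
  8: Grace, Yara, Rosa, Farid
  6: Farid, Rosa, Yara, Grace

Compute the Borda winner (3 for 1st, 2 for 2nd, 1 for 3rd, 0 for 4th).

Yara

Grace: 6×1 + 9×0 + 10×1 + 8×3 + 6×0 = 40
Rosa: 6×2 + 9×2 + 10×3 + 8×1 + 6×2 = 80
Farid: 6×0 + 9×1 + 10×0 + 8×0 + 6×3 = 27
Yara: 6×3 + 9×3 + 10×2 + 8×2 + 6×1 = 87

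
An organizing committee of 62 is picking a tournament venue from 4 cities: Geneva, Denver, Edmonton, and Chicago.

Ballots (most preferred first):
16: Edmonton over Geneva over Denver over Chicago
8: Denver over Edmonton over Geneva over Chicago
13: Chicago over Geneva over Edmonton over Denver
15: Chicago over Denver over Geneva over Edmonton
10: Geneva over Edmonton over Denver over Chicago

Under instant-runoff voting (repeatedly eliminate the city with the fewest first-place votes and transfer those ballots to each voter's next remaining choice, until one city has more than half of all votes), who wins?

Round 1: Geneva 10, Denver 8, Edmonton 16, Chicago 28. Denver eliminated.
Round 2: Geneva 10, Edmonton 24, Chicago 28. Geneva eliminated.
Round 3: Edmonton 34, Chicago 28. Edmonton has a majority (≥32).

Edmonton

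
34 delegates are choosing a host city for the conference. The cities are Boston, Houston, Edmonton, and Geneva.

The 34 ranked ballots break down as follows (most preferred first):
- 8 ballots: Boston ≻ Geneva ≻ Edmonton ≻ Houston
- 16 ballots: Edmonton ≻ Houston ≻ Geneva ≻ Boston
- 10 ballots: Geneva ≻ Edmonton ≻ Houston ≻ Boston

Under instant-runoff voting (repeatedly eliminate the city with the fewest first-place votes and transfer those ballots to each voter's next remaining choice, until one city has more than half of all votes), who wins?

Round 1: Boston 8, Houston 0, Edmonton 16, Geneva 10. Houston eliminated.
Round 2: Boston 8, Edmonton 16, Geneva 10. Boston eliminated.
Round 3: Edmonton 16, Geneva 18. Geneva has a majority (≥18).

Geneva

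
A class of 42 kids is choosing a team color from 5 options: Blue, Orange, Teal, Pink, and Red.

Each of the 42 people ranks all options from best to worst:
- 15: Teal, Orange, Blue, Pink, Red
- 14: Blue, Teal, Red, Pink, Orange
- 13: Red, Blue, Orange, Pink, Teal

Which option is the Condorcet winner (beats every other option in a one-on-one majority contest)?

Blue vs Orange: 27–15
Blue vs Teal: 27–15
Blue vs Pink: 42–0
Blue vs Red: 29–13
Blue beats every other option.

Blue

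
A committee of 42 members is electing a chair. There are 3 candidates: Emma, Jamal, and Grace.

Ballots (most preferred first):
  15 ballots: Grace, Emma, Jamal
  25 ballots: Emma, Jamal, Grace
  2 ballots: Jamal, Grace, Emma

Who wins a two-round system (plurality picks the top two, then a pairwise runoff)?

Round 1 first-place votes: Emma 25, Jamal 2, Grace 15. Emma and Grace advance.
Runoff: Emma is ranked above Grace on 25 ballots, Grace above Emma on 17.

Emma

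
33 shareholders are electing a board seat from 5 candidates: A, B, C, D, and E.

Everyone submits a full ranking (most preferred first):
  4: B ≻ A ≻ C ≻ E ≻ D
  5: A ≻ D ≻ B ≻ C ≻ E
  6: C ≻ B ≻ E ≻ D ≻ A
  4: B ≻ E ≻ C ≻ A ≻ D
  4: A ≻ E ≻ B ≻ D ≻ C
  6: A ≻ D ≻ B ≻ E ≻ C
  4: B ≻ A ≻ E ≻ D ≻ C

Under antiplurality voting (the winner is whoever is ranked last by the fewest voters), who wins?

B

Last-place votes: A 6, B 0, C 14, D 8, E 5.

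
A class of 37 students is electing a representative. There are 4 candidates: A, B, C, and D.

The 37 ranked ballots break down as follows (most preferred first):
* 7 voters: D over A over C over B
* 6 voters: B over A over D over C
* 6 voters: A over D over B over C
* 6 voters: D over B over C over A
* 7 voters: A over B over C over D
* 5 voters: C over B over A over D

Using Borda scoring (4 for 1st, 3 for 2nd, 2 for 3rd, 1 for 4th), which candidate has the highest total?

A: 7×3 + 6×3 + 6×4 + 6×1 + 7×4 + 5×2 = 107
B: 7×1 + 6×4 + 6×2 + 6×3 + 7×3 + 5×3 = 97
C: 7×2 + 6×1 + 6×1 + 6×2 + 7×2 + 5×4 = 72
D: 7×4 + 6×2 + 6×3 + 6×4 + 7×1 + 5×1 = 94

A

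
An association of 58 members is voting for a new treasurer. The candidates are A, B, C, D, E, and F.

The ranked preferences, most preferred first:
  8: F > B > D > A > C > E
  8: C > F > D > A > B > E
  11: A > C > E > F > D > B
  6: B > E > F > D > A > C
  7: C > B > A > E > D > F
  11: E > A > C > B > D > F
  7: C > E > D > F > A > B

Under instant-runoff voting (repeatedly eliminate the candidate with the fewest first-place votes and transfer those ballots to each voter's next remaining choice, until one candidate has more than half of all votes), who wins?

Round 1: A 11, B 6, C 22, D 0, E 11, F 8. D eliminated.
Round 2: A 11, B 6, C 22, E 11, F 8. B eliminated.
Round 3: A 11, C 22, E 17, F 8. F eliminated.
Round 4: A 19, C 22, E 17. E eliminated.
Round 5: A 36, C 22. A has a majority (≥30).

A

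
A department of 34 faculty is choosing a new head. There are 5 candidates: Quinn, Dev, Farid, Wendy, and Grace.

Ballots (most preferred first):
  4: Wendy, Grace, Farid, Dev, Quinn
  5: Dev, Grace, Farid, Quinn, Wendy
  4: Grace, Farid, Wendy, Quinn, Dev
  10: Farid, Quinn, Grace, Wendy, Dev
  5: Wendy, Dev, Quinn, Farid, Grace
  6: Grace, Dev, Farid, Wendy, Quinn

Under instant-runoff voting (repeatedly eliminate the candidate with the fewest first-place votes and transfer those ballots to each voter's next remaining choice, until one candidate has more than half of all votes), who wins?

Round 1: Quinn 0, Dev 5, Farid 10, Wendy 9, Grace 10. Quinn eliminated.
Round 2: Dev 5, Farid 10, Wendy 9, Grace 10. Dev eliminated.
Round 3: Farid 10, Wendy 9, Grace 15. Wendy eliminated.
Round 4: Farid 15, Grace 19. Grace has a majority (≥18).

Grace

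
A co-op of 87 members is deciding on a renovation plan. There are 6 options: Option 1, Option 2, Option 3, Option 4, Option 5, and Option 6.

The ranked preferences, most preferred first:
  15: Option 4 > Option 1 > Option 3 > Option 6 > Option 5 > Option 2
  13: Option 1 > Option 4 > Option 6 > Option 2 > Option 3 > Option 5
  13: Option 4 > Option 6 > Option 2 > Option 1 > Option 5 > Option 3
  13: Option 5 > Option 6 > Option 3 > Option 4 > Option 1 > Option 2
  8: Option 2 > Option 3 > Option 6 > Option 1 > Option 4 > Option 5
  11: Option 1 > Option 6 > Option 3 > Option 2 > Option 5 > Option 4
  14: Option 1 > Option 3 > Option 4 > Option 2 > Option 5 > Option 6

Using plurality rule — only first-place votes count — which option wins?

Option 1

First-place votes: Option 1 38, Option 2 8, Option 3 0, Option 4 28, Option 5 13, Option 6 0.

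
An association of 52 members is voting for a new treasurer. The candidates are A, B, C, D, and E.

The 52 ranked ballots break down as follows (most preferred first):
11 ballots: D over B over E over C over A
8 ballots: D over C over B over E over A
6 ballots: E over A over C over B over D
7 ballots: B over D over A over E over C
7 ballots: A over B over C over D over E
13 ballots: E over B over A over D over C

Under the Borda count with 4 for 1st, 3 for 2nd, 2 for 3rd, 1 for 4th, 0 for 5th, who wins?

A: 11×0 + 8×0 + 6×3 + 7×2 + 7×4 + 13×2 = 86
B: 11×3 + 8×2 + 6×1 + 7×4 + 7×3 + 13×3 = 143
C: 11×1 + 8×3 + 6×2 + 7×0 + 7×2 + 13×0 = 61
D: 11×4 + 8×4 + 6×0 + 7×3 + 7×1 + 13×1 = 117
E: 11×2 + 8×1 + 6×4 + 7×1 + 7×0 + 13×4 = 113

B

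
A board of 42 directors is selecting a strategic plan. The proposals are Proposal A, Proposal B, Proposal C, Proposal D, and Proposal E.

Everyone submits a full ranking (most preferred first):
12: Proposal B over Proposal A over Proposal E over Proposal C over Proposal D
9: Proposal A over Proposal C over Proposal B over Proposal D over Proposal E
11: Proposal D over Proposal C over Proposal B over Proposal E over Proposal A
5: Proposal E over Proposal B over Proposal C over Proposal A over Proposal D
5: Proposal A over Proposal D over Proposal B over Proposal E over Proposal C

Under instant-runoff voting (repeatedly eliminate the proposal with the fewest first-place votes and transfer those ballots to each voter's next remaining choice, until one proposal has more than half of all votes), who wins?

Round 1: Proposal A 14, Proposal B 12, Proposal C 0, Proposal D 11, Proposal E 5. Proposal C eliminated.
Round 2: Proposal A 14, Proposal B 12, Proposal D 11, Proposal E 5. Proposal E eliminated.
Round 3: Proposal A 14, Proposal B 17, Proposal D 11. Proposal D eliminated.
Round 4: Proposal A 14, Proposal B 28. Proposal B has a majority (≥22).

Proposal B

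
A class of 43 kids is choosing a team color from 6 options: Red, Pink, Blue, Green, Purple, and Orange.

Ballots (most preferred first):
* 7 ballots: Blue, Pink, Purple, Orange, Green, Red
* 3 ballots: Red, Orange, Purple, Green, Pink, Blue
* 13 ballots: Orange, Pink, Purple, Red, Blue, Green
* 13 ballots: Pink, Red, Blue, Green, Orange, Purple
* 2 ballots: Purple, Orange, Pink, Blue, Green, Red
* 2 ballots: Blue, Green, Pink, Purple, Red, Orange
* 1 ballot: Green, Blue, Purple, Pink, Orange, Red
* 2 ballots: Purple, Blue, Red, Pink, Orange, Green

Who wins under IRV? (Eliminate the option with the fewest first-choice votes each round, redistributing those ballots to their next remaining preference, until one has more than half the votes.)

Pink

Round 1: Red 3, Pink 13, Blue 9, Green 1, Purple 4, Orange 13. Green eliminated.
Round 2: Red 3, Pink 13, Blue 10, Purple 4, Orange 13. Red eliminated.
Round 3: Pink 13, Blue 10, Purple 4, Orange 16. Purple eliminated.
Round 4: Pink 13, Blue 12, Orange 18. Blue eliminated.
Round 5: Pink 25, Orange 18. Pink has a majority (≥22).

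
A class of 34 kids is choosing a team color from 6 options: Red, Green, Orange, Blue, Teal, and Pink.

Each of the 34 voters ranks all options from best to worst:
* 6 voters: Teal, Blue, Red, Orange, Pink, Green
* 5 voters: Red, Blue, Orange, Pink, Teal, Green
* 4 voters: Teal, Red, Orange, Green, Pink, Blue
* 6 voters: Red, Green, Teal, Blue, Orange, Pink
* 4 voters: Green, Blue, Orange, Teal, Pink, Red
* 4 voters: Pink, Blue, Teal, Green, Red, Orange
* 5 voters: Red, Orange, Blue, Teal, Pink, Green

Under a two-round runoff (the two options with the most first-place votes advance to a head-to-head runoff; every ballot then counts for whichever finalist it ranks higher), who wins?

Round 1 first-place votes: Red 16, Green 4, Orange 0, Blue 0, Teal 10, Pink 4. Red and Teal advance.
Runoff: Red is ranked above Teal on 16 ballots, Teal above Red on 18.

Teal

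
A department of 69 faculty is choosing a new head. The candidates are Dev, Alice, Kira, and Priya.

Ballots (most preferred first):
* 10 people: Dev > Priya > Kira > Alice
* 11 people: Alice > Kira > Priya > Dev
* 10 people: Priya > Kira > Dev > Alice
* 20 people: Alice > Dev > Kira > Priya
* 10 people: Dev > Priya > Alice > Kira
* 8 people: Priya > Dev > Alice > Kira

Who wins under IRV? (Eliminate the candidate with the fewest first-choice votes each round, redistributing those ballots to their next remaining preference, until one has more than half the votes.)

Dev

Round 1: Dev 20, Alice 31, Kira 0, Priya 18. Kira eliminated.
Round 2: Dev 20, Alice 31, Priya 18. Priya eliminated.
Round 3: Dev 38, Alice 31. Dev has a majority (≥35).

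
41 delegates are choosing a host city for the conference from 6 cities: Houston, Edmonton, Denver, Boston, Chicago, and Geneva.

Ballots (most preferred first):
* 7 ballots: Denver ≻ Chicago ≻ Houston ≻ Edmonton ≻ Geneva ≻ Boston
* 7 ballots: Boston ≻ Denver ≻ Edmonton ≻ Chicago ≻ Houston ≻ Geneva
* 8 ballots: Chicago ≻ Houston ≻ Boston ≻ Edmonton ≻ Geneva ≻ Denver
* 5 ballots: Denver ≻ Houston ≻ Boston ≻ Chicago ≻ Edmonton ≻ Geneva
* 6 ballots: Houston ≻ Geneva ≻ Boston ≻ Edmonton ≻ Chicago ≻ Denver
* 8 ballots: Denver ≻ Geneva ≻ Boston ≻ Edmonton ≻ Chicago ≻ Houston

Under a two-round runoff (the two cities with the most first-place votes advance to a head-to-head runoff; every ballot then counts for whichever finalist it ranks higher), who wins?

Denver

Round 1 first-place votes: Houston 6, Edmonton 0, Denver 20, Boston 7, Chicago 8, Geneva 0. Denver and Chicago advance.
Runoff: Denver is ranked above Chicago on 27 ballots, Chicago above Denver on 14.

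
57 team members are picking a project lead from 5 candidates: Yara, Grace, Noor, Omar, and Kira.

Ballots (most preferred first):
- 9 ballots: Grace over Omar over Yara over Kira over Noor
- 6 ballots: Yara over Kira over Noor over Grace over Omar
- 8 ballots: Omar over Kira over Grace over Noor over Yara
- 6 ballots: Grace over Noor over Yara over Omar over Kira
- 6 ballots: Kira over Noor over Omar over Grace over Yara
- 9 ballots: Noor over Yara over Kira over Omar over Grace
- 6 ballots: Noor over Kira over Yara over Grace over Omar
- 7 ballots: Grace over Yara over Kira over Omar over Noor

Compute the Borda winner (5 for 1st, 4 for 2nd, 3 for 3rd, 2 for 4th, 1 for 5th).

Kira

Yara: 9×3 + 6×5 + 8×1 + 6×3 + 6×1 + 9×4 + 6×3 + 7×4 = 171
Grace: 9×5 + 6×2 + 8×3 + 6×5 + 6×2 + 9×1 + 6×2 + 7×5 = 179
Noor: 9×1 + 6×3 + 8×2 + 6×4 + 6×4 + 9×5 + 6×5 + 7×1 = 173
Omar: 9×4 + 6×1 + 8×5 + 6×2 + 6×3 + 9×2 + 6×1 + 7×2 = 150
Kira: 9×2 + 6×4 + 8×4 + 6×1 + 6×5 + 9×3 + 6×4 + 7×3 = 182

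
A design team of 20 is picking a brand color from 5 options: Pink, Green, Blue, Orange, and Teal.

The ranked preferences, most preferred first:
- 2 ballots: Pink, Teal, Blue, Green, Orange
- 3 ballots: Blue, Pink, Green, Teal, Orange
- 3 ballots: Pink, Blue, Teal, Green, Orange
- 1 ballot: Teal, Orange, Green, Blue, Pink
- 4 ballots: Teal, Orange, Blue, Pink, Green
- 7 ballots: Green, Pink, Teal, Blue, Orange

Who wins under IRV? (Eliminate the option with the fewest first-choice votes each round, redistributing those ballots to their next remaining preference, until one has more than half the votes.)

Pink

Round 1: Pink 5, Green 7, Blue 3, Orange 0, Teal 5. Orange eliminated.
Round 2: Pink 5, Green 7, Blue 3, Teal 5. Blue eliminated.
Round 3: Pink 8, Green 7, Teal 5. Teal eliminated.
Round 4: Pink 12, Green 8. Pink has a majority (≥11).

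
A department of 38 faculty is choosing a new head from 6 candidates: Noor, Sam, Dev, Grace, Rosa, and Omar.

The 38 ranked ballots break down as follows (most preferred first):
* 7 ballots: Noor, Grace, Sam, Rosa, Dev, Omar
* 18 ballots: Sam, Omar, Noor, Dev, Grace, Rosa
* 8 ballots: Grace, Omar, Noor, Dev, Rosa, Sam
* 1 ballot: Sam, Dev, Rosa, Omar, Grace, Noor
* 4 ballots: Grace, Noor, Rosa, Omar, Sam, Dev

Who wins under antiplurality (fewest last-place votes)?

Grace

Last-place votes: Noor 1, Sam 8, Dev 4, Grace 0, Rosa 18, Omar 7.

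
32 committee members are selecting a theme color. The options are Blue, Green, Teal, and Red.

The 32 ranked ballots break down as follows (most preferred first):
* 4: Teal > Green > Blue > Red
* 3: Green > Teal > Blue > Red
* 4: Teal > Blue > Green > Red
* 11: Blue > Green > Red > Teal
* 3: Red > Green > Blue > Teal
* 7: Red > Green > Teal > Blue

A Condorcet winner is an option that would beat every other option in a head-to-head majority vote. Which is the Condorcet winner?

Green vs Blue: 17–15
Green vs Teal: 24–8
Green vs Red: 22–10
Green beats every other option.

Green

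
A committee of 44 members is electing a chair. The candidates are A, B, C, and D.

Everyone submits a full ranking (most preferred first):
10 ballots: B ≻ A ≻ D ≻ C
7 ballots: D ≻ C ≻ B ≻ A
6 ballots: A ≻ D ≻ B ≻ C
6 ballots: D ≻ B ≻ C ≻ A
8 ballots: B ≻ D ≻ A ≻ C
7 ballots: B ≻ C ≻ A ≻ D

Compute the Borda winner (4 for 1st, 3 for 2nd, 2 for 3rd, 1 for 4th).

A: 10×3 + 7×1 + 6×4 + 6×1 + 8×2 + 7×2 = 97
B: 10×4 + 7×2 + 6×2 + 6×3 + 8×4 + 7×4 = 144
C: 10×1 + 7×3 + 6×1 + 6×2 + 8×1 + 7×3 = 78
D: 10×2 + 7×4 + 6×3 + 6×4 + 8×3 + 7×1 = 121

B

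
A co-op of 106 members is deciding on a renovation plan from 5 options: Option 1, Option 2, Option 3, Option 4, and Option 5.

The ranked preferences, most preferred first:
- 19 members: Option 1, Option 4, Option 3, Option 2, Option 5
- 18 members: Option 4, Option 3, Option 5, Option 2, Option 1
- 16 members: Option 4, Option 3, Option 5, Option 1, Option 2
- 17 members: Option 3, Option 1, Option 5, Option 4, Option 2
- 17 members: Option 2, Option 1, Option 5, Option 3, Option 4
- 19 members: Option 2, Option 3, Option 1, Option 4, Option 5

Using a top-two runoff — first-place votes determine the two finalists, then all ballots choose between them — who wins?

Option 4

Round 1 first-place votes: Option 1 19, Option 2 36, Option 3 17, Option 4 34, Option 5 0. Option 2 and Option 4 advance.
Runoff: Option 2 is ranked above Option 4 on 36 ballots, Option 4 above Option 2 on 70.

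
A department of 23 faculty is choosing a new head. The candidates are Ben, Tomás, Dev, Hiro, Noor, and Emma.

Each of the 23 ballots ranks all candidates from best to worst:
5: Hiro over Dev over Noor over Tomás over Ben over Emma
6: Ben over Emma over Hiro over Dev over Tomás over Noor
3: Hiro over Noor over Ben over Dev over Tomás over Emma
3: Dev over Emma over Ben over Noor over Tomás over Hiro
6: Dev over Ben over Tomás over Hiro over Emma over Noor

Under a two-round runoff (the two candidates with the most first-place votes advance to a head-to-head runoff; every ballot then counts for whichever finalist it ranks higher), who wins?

Hiro

Round 1 first-place votes: Ben 6, Tomás 0, Dev 9, Hiro 8, Noor 0, Emma 0. Dev and Hiro advance.
Runoff: Dev is ranked above Hiro on 9 ballots, Hiro above Dev on 14.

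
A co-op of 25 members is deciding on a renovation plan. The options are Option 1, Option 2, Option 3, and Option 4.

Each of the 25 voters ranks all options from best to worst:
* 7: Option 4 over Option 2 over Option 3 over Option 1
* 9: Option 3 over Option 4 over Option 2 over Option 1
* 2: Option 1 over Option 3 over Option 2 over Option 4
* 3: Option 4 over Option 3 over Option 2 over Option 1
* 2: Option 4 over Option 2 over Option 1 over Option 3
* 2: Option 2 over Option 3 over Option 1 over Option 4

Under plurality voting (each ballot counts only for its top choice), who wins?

First-place votes: Option 1 2, Option 2 2, Option 3 9, Option 4 12.

Option 4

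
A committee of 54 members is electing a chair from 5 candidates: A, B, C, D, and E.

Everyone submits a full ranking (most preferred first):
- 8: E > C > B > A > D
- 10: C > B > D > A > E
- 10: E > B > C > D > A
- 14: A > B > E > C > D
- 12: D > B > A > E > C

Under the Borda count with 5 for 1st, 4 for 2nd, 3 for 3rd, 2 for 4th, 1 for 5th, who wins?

B

A: 8×2 + 10×2 + 10×1 + 14×5 + 12×3 = 152
B: 8×3 + 10×4 + 10×4 + 14×4 + 12×4 = 208
C: 8×4 + 10×5 + 10×3 + 14×2 + 12×1 = 152
D: 8×1 + 10×3 + 10×2 + 14×1 + 12×5 = 132
E: 8×5 + 10×1 + 10×5 + 14×3 + 12×2 = 166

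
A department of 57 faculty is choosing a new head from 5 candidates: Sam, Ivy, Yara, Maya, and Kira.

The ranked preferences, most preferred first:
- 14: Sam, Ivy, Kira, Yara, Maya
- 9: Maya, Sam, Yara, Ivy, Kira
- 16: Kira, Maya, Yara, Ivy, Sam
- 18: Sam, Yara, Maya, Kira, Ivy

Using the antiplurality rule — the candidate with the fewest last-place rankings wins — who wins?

Last-place votes: Sam 16, Ivy 18, Yara 0, Maya 14, Kira 9.

Yara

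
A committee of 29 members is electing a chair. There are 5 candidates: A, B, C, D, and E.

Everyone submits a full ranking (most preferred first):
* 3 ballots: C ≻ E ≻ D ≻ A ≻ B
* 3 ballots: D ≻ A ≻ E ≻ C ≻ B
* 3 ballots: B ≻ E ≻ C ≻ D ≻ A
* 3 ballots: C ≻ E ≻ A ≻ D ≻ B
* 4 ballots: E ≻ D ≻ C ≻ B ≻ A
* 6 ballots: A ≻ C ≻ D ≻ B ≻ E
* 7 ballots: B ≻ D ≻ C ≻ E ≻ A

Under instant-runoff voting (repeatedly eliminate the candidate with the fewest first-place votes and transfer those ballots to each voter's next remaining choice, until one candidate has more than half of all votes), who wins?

C

Round 1: A 6, B 10, C 6, D 3, E 4. D eliminated.
Round 2: A 9, B 10, C 6, E 4. E eliminated.
Round 3: A 9, B 10, C 10. A eliminated.
Round 4: B 10, C 19. C has a majority (≥15).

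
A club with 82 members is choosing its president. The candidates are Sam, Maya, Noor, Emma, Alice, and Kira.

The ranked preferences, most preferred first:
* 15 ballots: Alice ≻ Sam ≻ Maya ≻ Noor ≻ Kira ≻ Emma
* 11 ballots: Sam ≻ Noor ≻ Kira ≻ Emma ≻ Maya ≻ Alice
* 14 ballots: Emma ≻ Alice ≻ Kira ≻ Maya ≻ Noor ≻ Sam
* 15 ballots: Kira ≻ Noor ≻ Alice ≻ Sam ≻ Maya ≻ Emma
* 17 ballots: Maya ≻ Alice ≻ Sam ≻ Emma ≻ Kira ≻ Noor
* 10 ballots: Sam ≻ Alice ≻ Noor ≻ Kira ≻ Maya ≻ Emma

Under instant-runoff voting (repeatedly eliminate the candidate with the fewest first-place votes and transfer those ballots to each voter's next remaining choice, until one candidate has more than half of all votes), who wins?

Round 1: Sam 21, Maya 17, Noor 0, Emma 14, Alice 15, Kira 15. Noor eliminated.
Round 2: Sam 21, Maya 17, Emma 14, Alice 15, Kira 15. Emma eliminated.
Round 3: Sam 21, Maya 17, Alice 29, Kira 15. Kira eliminated.
Round 4: Sam 21, Maya 17, Alice 44. Alice has a majority (≥42).

Alice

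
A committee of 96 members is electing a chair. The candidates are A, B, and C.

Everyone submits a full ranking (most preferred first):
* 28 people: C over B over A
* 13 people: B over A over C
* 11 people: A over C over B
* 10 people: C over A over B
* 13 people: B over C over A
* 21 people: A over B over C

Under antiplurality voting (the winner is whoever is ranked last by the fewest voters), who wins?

Last-place votes: A 41, B 21, C 34.

B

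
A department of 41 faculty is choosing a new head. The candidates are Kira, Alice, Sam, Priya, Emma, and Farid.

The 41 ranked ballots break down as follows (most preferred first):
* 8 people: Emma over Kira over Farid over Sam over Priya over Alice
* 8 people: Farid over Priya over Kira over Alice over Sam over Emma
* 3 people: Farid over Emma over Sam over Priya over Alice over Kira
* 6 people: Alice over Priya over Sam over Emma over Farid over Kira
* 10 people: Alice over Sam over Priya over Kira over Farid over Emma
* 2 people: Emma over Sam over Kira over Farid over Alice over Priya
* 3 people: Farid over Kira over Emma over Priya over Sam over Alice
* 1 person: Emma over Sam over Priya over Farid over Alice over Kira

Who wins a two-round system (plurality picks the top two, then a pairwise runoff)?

Round 1 first-place votes: Kira 0, Alice 16, Sam 0, Priya 0, Emma 11, Farid 14. Alice and Farid advance.
Runoff: Alice is ranked above Farid on 16 ballots, Farid above Alice on 25.

Farid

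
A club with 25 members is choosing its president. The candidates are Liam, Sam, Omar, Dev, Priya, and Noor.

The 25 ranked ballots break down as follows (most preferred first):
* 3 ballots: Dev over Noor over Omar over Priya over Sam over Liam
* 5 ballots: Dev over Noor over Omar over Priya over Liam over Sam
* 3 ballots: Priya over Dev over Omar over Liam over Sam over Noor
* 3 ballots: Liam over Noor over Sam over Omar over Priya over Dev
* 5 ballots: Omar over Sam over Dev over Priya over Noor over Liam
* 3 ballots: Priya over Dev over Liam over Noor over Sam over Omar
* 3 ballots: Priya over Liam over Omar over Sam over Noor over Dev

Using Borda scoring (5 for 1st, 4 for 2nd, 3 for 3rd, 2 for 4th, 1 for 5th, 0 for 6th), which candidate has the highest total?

Dev

Liam: 3×0 + 5×1 + 3×2 + 3×5 + 5×0 + 3×3 + 3×4 = 47
Sam: 3×1 + 5×0 + 3×1 + 3×3 + 5×4 + 3×1 + 3×2 = 44
Omar: 3×3 + 5×3 + 3×3 + 3×2 + 5×5 + 3×0 + 3×3 = 73
Dev: 3×5 + 5×5 + 3×4 + 3×0 + 5×3 + 3×4 + 3×0 = 79
Priya: 3×2 + 5×2 + 3×5 + 3×1 + 5×2 + 3×5 + 3×5 = 74
Noor: 3×4 + 5×4 + 3×0 + 3×4 + 5×1 + 3×2 + 3×1 = 58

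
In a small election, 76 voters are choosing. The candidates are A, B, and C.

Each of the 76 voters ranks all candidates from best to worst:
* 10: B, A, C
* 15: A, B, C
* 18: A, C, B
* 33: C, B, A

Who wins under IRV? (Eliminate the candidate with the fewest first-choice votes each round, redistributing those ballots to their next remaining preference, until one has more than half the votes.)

A

Round 1: A 33, B 10, C 33. B eliminated.
Round 2: A 43, C 33. A has a majority (≥39).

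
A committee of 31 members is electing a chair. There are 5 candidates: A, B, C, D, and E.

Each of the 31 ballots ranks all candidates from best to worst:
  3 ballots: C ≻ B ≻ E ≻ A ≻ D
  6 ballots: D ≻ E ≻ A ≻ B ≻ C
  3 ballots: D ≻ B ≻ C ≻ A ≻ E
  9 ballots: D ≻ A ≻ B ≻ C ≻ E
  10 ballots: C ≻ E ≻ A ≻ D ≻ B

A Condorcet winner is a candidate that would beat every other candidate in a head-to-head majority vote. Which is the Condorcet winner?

D vs A: 18–13
D vs B: 28–3
D vs C: 18–13
D vs E: 18–13
D beats every other candidate.

D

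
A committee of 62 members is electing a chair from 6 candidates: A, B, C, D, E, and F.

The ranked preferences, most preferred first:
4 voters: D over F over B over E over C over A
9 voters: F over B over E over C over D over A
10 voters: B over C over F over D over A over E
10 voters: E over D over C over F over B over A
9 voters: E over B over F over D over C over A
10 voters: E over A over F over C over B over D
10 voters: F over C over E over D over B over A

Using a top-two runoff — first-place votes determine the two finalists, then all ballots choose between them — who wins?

Round 1 first-place votes: A 0, B 10, C 0, D 4, E 29, F 19. E and F advance.
Runoff: E is ranked above F on 29 ballots, F above E on 33.

F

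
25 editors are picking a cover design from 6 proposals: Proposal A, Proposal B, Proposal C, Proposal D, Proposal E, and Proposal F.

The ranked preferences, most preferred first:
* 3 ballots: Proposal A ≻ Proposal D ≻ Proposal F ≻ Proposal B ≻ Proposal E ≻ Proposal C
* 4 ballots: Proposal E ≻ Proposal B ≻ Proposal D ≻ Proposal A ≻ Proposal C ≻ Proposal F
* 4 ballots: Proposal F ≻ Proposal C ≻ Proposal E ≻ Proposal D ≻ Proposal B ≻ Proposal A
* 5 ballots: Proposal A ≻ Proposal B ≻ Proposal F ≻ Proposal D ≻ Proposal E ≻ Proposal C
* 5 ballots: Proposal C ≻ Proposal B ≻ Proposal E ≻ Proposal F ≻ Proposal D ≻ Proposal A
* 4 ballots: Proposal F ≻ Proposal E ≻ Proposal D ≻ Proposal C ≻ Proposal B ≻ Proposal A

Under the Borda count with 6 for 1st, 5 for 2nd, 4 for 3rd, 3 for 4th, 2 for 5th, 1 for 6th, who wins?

Proposal A: 3×6 + 4×3 + 4×1 + 5×6 + 5×1 + 4×1 = 73
Proposal B: 3×3 + 4×5 + 4×2 + 5×5 + 5×5 + 4×2 = 95
Proposal C: 3×1 + 4×2 + 4×5 + 5×1 + 5×6 + 4×3 = 78
Proposal D: 3×5 + 4×4 + 4×3 + 5×3 + 5×2 + 4×4 = 84
Proposal E: 3×2 + 4×6 + 4×4 + 5×2 + 5×4 + 4×5 = 96
Proposal F: 3×4 + 4×1 + 4×6 + 5×4 + 5×3 + 4×6 = 99

Proposal F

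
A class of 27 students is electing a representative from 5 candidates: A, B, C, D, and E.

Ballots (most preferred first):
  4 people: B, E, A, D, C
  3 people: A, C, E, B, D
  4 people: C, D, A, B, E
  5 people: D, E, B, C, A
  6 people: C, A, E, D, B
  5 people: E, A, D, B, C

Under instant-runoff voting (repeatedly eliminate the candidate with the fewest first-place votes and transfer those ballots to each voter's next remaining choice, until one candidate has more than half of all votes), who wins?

E

Round 1: A 3, B 4, C 10, D 5, E 5. A eliminated.
Round 2: B 4, C 13, D 5, E 5. B eliminated.
Round 3: C 13, D 5, E 9. D eliminated.
Round 4: C 13, E 14. E has a majority (≥14).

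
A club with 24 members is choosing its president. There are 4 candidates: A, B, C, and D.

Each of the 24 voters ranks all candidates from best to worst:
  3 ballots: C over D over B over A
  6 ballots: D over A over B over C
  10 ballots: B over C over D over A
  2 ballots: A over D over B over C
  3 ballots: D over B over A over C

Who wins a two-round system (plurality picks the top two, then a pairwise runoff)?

Round 1 first-place votes: A 2, B 10, C 3, D 9. B and D advance.
Runoff: B is ranked above D on 10 ballots, D above B on 14.

D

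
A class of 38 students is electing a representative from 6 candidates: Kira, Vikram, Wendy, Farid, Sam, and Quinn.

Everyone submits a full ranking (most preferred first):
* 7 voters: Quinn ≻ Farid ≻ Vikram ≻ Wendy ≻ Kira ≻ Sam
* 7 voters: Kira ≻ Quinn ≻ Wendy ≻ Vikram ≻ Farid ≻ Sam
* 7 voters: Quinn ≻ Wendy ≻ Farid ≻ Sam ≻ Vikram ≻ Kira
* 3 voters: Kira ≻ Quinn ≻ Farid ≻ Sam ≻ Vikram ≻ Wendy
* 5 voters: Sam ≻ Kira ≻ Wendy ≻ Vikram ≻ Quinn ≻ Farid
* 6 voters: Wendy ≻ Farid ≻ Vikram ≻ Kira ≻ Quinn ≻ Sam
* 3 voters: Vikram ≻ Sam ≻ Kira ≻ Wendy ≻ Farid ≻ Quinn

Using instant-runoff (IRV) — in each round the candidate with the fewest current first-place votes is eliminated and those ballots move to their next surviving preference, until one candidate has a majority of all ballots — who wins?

Round 1: Kira 10, Vikram 3, Wendy 6, Farid 0, Sam 5, Quinn 14. Farid eliminated.
Round 2: Kira 10, Vikram 3, Wendy 6, Sam 5, Quinn 14. Vikram eliminated.
Round 3: Kira 10, Wendy 6, Sam 8, Quinn 14. Wendy eliminated.
Round 4: Kira 16, Sam 8, Quinn 14. Sam eliminated.
Round 5: Kira 24, Quinn 14. Kira has a majority (≥20).

Kira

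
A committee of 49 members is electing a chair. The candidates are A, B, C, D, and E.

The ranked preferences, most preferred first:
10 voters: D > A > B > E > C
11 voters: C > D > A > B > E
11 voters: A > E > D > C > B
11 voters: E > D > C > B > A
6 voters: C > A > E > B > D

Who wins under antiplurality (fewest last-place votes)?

D

Last-place votes: A 11, B 11, C 10, D 6, E 11.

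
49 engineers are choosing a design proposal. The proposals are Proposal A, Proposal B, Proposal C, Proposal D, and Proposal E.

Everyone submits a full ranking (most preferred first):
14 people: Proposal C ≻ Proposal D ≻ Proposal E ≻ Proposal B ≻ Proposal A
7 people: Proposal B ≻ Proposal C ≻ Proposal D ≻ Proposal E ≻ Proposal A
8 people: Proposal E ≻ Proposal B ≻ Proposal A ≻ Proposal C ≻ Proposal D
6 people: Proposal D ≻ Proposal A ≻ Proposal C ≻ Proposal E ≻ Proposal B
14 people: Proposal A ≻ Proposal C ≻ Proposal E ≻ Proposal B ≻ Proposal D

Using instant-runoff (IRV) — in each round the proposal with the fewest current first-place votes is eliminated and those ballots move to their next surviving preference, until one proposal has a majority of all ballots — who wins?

Proposal A

Round 1: Proposal A 14, Proposal B 7, Proposal C 14, Proposal D 6, Proposal E 8. Proposal D eliminated.
Round 2: Proposal A 20, Proposal B 7, Proposal C 14, Proposal E 8. Proposal B eliminated.
Round 3: Proposal A 20, Proposal C 21, Proposal E 8. Proposal E eliminated.
Round 4: Proposal A 28, Proposal C 21. Proposal A has a majority (≥25).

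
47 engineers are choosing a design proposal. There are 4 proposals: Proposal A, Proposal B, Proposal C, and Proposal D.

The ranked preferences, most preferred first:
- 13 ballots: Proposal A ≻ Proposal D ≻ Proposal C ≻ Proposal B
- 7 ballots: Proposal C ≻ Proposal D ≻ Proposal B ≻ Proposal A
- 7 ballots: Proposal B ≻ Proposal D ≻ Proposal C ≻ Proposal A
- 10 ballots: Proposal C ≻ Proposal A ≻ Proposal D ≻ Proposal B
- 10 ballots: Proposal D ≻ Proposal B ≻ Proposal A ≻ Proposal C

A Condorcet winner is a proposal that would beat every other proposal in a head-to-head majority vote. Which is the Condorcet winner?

Proposal D

Proposal D vs Proposal A: 24–23
Proposal D vs Proposal B: 40–7
Proposal D vs Proposal C: 30–17
Proposal D beats every other proposal.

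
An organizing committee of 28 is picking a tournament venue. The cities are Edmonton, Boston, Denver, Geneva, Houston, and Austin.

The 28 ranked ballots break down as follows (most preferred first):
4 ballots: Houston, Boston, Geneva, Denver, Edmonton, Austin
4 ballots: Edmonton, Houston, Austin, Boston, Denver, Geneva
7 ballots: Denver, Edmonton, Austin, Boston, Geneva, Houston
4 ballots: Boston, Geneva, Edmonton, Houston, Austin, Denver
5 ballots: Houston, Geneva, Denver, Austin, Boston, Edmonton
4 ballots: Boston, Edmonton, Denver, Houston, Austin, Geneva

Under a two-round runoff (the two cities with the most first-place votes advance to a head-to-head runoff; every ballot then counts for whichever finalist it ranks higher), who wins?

Round 1 first-place votes: Edmonton 4, Boston 8, Denver 7, Geneva 0, Houston 9, Austin 0. Houston and Boston advance.
Runoff: Houston is ranked above Boston on 13 ballots, Boston above Houston on 15.

Boston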